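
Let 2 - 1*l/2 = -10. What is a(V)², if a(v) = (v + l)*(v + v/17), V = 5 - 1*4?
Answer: 202500/289 ≈ 700.69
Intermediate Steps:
l = 24 (l = 4 - 2*(-10) = 4 + 20 = 24)
V = 1 (V = 5 - 4 = 1)
a(v) = 18*v*(24 + v)/17 (a(v) = (v + 24)*(v + v/17) = (24 + v)*(v + v*(1/17)) = (24 + v)*(v + v/17) = (24 + v)*(18*v/17) = 18*v*(24 + v)/17)
a(V)² = ((18/17)*1*(24 + 1))² = ((18/17)*1*25)² = (450/17)² = 202500/289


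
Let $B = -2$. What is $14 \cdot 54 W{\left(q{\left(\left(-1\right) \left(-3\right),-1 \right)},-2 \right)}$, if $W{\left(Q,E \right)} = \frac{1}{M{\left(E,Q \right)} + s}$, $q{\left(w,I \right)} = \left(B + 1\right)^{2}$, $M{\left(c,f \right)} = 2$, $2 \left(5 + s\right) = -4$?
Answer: $- \frac{756}{5} \approx -151.2$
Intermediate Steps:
$s = -7$ ($s = -5 + \frac{1}{2} \left(-4\right) = -5 - 2 = -7$)
$q{\left(w,I \right)} = 1$ ($q{\left(w,I \right)} = \left(-2 + 1\right)^{2} = \left(-1\right)^{2} = 1$)
$W{\left(Q,E \right)} = - \frac{1}{5}$ ($W{\left(Q,E \right)} = \frac{1}{2 - 7} = \frac{1}{-5} = - \frac{1}{5}$)
$14 \cdot 54 W{\left(q{\left(\left(-1\right) \left(-3\right),-1 \right)},-2 \right)} = 14 \cdot 54 \left(- \frac{1}{5}\right) = 14 \left(- \frac{54}{5}\right) = - \frac{756}{5}$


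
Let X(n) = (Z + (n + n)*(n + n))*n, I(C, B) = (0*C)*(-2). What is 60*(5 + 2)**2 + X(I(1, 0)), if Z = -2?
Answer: 2940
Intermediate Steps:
I(C, B) = 0 (I(C, B) = 0*(-2) = 0)
X(n) = n*(-2 + 4*n**2) (X(n) = (-2 + (n + n)*(n + n))*n = (-2 + (2*n)*(2*n))*n = (-2 + 4*n**2)*n = n*(-2 + 4*n**2))
60*(5 + 2)**2 + X(I(1, 0)) = 60*(5 + 2)**2 + (-2*0 + 4*0**3) = 60*7**2 + (0 + 4*0) = 60*49 + (0 + 0) = 2940 + 0 = 2940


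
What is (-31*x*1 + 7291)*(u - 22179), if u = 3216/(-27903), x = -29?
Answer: -1689498318690/9301 ≈ -1.8165e+8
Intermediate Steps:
u = -1072/9301 (u = 3216*(-1/27903) = -1072/9301 ≈ -0.11526)
(-31*x*1 + 7291)*(u - 22179) = (-31*(-29)*1 + 7291)*(-1072/9301 - 22179) = (899*1 + 7291)*(-206287951/9301) = (899 + 7291)*(-206287951/9301) = 8190*(-206287951/9301) = -1689498318690/9301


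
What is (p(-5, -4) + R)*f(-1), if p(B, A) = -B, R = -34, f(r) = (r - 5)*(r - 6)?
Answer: -1218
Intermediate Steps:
f(r) = (-6 + r)*(-5 + r) (f(r) = (-5 + r)*(-6 + r) = (-6 + r)*(-5 + r))
(p(-5, -4) + R)*f(-1) = (-1*(-5) - 34)*(30 + (-1)**2 - 11*(-1)) = (5 - 34)*(30 + 1 + 11) = -29*42 = -1218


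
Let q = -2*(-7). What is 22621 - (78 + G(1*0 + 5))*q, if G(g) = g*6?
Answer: 21109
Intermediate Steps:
G(g) = 6*g
q = 14
22621 - (78 + G(1*0 + 5))*q = 22621 - (78 + 6*(1*0 + 5))*14 = 22621 - (78 + 6*(0 + 5))*14 = 22621 - (78 + 6*5)*14 = 22621 - (78 + 30)*14 = 22621 - 108*14 = 22621 - 1*1512 = 22621 - 1512 = 21109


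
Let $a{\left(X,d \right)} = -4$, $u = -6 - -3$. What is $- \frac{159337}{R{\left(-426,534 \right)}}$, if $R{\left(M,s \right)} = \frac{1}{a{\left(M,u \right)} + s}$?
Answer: $-84448610$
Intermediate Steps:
$u = -3$ ($u = -6 + 3 = -3$)
$R{\left(M,s \right)} = \frac{1}{-4 + s}$
$- \frac{159337}{R{\left(-426,534 \right)}} = - \frac{159337}{\frac{1}{-4 + 534}} = - \frac{159337}{\frac{1}{530}} = - 159337 \frac{1}{\frac{1}{530}} = \left(-159337\right) 530 = -84448610$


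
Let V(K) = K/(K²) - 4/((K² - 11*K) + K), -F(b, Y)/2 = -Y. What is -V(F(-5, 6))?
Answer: 1/12 ≈ 0.083333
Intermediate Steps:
F(b, Y) = 2*Y (F(b, Y) = -(-2)*Y = 2*Y)
V(K) = 1/K - 4/(K² - 10*K) (V(K) = K/K² - 4/(K² - 10*K) = 1/K - 4/(K² - 10*K))
-V(F(-5, 6)) = -(-14 + 2*6)/((2*6)*(-10 + 2*6)) = -(-14 + 12)/(12*(-10 + 12)) = -(-2)/(12*2) = -1*(-1/12) = 1/12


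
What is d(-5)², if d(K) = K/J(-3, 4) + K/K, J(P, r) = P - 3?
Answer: 121/36 ≈ 3.3611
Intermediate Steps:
J(P, r) = -3 + P
d(K) = 1 - K/6 (d(K) = K/(-3 - 3) + K/K = K/(-6) + 1 = K*(-⅙) + 1 = -K/6 + 1 = 1 - K/6)
d(-5)² = (1 - ⅙*(-5))² = (1 + ⅚)² = (11/6)² = 121/36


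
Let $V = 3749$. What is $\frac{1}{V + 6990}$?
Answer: $\frac{1}{10739} \approx 9.3119 \cdot 10^{-5}$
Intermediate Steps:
$\frac{1}{V + 6990} = \frac{1}{3749 + 6990} = \frac{1}{10739}$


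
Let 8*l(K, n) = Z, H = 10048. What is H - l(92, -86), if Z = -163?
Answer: 80547/8 ≈ 10068.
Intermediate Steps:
l(K, n) = -163/8 (l(K, n) = (⅛)*(-163) = -163/8)
H - l(92, -86) = 10048 - 1*(-163/8) = 10048 + 163/8 = 80547/8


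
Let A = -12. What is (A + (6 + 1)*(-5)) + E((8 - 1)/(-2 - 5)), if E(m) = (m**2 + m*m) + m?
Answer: -46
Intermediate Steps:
E(m) = m + 2*m**2 (E(m) = (m**2 + m**2) + m = 2*m**2 + m = m + 2*m**2)
(A + (6 + 1)*(-5)) + E((8 - 1)/(-2 - 5)) = (-12 + (6 + 1)*(-5)) + ((8 - 1)/(-2 - 5))*(1 + 2*((8 - 1)/(-2 - 5))) = (-12 + 7*(-5)) + (7/(-7))*(1 + 2*(7/(-7))) = (-12 - 35) + (7*(-1/7))*(1 + 2*(7*(-1/7))) = -47 - (1 + 2*(-1)) = -47 - (1 - 2) = -47 - 1*(-1) = -47 + 1 = -46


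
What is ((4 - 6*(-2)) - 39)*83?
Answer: -1909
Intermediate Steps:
((4 - 6*(-2)) - 39)*83 = ((4 + 12) - 39)*83 = (16 - 39)*83 = -23*83 = -1909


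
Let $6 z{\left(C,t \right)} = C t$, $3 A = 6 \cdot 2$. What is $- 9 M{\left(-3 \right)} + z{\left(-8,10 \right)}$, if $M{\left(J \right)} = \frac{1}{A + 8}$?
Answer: $- \frac{169}{12} \approx -14.083$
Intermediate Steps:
$A = 4$ ($A = \frac{6 \cdot 2}{3} = \frac{1}{3} \cdot 12 = 4$)
$z{\left(C,t \right)} = \frac{C t}{6}$
$M{\left(J \right)} = \frac{1}{12}$ ($M{\left(J \right)} = \frac{1}{4 + 8} = \frac{1}{12}$)
$- 9 M{\left(-3 \right)} + z{\left(-8,10 \right)} = \left(-9\right) \frac{1}{12} + \frac{1}{6} \left(-8\right) 10 = - \frac{3}{4} - \frac{40}{3} = - \frac{169}{12}$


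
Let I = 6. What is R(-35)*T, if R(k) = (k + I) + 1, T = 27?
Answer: -756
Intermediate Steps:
R(k) = 7 + k (R(k) = (k + 6) + 1 = (6 + k) + 1 = 7 + k)
R(-35)*T = (7 - 35)*27 = -28*27 = -756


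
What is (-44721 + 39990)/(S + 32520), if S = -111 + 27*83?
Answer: -1577/11550 ≈ -0.13654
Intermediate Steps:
S = 2130 (S = -111 + 2241 = 2130)
(-44721 + 39990)/(S + 32520) = (-44721 + 39990)/(2130 + 32520) = -4731/34650 = -4731*1/34650 = -1577/11550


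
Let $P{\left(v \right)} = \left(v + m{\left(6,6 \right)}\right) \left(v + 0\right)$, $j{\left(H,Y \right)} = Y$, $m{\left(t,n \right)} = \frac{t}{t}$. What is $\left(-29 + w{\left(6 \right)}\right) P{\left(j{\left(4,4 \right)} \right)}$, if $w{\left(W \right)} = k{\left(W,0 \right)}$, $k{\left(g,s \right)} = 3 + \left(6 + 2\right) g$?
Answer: $440$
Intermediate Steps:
$m{\left(t,n \right)} = 1$
$P{\left(v \right)} = v \left(1 + v\right)$ ($P{\left(v \right)} = \left(v + 1\right) \left(v + 0\right) = \left(1 + v\right) v = v \left(1 + v\right)$)
$k{\left(g,s \right)} = 3 + 8 g$
$w{\left(W \right)} = 3 + 8 W$
$\left(-29 + w{\left(6 \right)}\right) P{\left(j{\left(4,4 \right)} \right)} = \left(-29 + \left(3 + 8 \cdot 6\right)\right) 4 \left(1 + 4\right) = \left(-29 + \left(3 + 48\right)\right) 4 \cdot 5 = \left(-29 + 51\right) 20 = 22 \cdot 20 = 440$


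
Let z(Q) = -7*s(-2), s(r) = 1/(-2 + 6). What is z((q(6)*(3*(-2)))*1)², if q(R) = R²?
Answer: 49/16 ≈ 3.0625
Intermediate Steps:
s(r) = ¼ (s(r) = 1/4 = ¼)
z(Q) = -7/4 (z(Q) = -7*¼ = -7/4)
z((q(6)*(3*(-2)))*1)² = (-7/4)² = 49/16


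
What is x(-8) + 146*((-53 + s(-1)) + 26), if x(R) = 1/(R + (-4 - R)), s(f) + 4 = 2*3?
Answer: -14601/4 ≈ -3650.3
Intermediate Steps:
s(f) = 2 (s(f) = -4 + 2*3 = -4 + 6 = 2)
x(R) = -¼ (x(R) = 1/(-4) = -¼)
x(-8) + 146*((-53 + s(-1)) + 26) = -¼ + 146*((-53 + 2) + 26) = -¼ + 146*(-51 + 26) = -¼ + 146*(-25) = -¼ - 3650 = -14601/4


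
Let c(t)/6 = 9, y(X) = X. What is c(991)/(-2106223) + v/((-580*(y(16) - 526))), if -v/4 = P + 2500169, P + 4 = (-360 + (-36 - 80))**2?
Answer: -5743128602543/155755190850 ≈ -36.873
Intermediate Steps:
c(t) = 54 (c(t) = 6*9 = 54)
P = 226572 (P = -4 + (-360 + (-36 - 80))**2 = -4 + (-360 - 116)**2 = -4 + (-476)**2 = -4 + 226576 = 226572)
v = -10906964 (v = -4*(226572 + 2500169) = -4*2726741 = -10906964)
c(991)/(-2106223) + v/((-580*(y(16) - 526))) = 54/(-2106223) - 10906964*(-1/(580*(16 - 526))) = 54*(-1/2106223) - 10906964/((-580*(-510))) = -54/2106223 - 10906964/295800 = -54/2106223 - 10906964*1/295800 = -54/2106223 - 2726741/73950 = -5743128602543/155755190850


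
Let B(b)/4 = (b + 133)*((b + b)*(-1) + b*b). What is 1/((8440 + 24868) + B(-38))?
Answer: 1/610908 ≈ 1.6369e-6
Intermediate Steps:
B(b) = 4*(133 + b)*(b² - 2*b) (B(b) = 4*((b + 133)*((b + b)*(-1) + b*b)) = 4*((133 + b)*((2*b)*(-1) + b²)) = 4*((133 + b)*(-2*b + b²)) = 4*((133 + b)*(b² - 2*b)) = 4*(133 + b)*(b² - 2*b))
1/((8440 + 24868) + B(-38)) = 1/((8440 + 24868) + 4*(-38)*(-266 + (-38)² + 131*(-38))) = 1/(33308 + 4*(-38)*(-266 + 1444 - 4978)) = 1/(33308 + 4*(-38)*(-3800)) = 1/(33308 + 577600) = 1/610908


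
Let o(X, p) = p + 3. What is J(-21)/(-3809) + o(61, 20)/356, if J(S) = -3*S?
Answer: 65179/1356004 ≈ 0.048067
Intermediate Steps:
o(X, p) = 3 + p
J(-21)/(-3809) + o(61, 20)/356 = -3*(-21)/(-3809) + (3 + 20)/356 = 63*(-1/3809) + 23*(1/356) = -63/3809 + 23/356 = 65179/1356004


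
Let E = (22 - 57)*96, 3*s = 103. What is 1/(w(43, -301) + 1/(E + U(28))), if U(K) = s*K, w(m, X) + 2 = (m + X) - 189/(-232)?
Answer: -417368/108175843 ≈ -0.0038582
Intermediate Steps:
s = 103/3 (s = (1/3)*103 = 103/3 ≈ 34.333)
w(m, X) = -275/232 + X + m (w(m, X) = -2 + ((m + X) - 189/(-232)) = -2 + ((X + m) - 189*(-1/232)) = -2 + ((X + m) + 189/232) = -2 + (189/232 + X + m) = -275/232 + X + m)
U(K) = 103*K/3
E = -3360 (E = -35*96 = -3360)
1/(w(43, -301) + 1/(E + U(28))) = 1/((-275/232 - 301 + 43) + 1/(-3360 + (103/3)*28)) = 1/(-60131/232 + 1/(-3360 + 2884/3)) = 1/(-60131/232 + 1/(-7196/3)) = 1/(-60131/232 - 3/7196) = 1/(-108175843/417368) = -417368/108175843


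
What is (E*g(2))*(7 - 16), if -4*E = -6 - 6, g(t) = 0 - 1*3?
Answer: 81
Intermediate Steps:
g(t) = -3 (g(t) = 0 - 3 = -3)
E = 3 (E = -(-6 - 6)/4 = -1/4*(-12) = 3)
(E*g(2))*(7 - 16) = (3*(-3))*(7 - 16) = -9*(-9) = 81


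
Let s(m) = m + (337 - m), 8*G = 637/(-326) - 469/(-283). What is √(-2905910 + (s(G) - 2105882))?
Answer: I*√5011455 ≈ 2238.6*I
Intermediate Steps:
G = -27377/738064 (G = (637/(-326) - 469/(-283))/8 = (637*(-1/326) - 469*(-1/283))/8 = (-637/326 + 469/283)/8 = (⅛)*(-27377/92258) = -27377/738064 ≈ -0.037093)
s(m) = 337
√(-2905910 + (s(G) - 2105882)) = √(-2905910 + (337 - 2105882)) = √(-2905910 - 2105545) = √(-5011455) = I*√5011455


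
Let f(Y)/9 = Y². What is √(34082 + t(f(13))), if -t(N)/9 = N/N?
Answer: √34073 ≈ 184.59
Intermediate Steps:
f(Y) = 9*Y²
t(N) = -9 (t(N) = -9*N/N = -9*1 = -9)
√(34082 + t(f(13))) = √(34082 - 9) = √34073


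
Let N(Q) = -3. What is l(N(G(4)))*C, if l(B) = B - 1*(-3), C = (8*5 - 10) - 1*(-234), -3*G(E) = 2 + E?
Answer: 0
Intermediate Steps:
G(E) = -⅔ - E/3 (G(E) = -(2 + E)/3 = -⅔ - E/3)
C = 264 (C = (40 - 10) + 234 = 30 + 234 = 264)
l(B) = 3 + B (l(B) = B + 3 = 3 + B)
l(N(G(4)))*C = (3 - 3)*264 = 0*264 = 0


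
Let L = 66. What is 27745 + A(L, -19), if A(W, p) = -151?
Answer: 27594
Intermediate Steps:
27745 + A(L, -19) = 27745 - 151 = 27594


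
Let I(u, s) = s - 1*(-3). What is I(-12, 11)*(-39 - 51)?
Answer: -1260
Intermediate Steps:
I(u, s) = 3 + s (I(u, s) = s + 3 = 3 + s)
I(-12, 11)*(-39 - 51) = (3 + 11)*(-39 - 51) = 14*(-90) = -1260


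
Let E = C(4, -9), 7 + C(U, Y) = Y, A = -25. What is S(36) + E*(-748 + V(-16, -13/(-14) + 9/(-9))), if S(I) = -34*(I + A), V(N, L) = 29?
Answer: 11130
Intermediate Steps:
C(U, Y) = -7 + Y
S(I) = 850 - 34*I (S(I) = -34*(I - 25) = -34*(-25 + I) = 850 - 34*I)
E = -16 (E = -7 - 9 = -16)
S(36) + E*(-748 + V(-16, -13/(-14) + 9/(-9))) = (850 - 34*36) - 16*(-748 + 29) = (850 - 1224) - 16*(-719) = -374 + 11504 = 11130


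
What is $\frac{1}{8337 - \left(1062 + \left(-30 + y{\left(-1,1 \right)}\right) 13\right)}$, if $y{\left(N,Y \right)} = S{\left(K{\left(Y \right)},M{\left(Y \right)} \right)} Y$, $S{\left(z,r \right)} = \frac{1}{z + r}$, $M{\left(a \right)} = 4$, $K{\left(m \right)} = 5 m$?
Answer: $\frac{9}{68972} \approx 0.00013049$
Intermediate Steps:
$S{\left(z,r \right)} = \frac{1}{r + z}$
$y{\left(N,Y \right)} = \frac{Y}{4 + 5 Y}$
$\frac{1}{8337 - \left(1062 + \left(-30 + y{\left(-1,1 \right)}\right) 13\right)} = \frac{1}{8337 - \left(1062 + \left(-30 + 1 \frac{1}{4 + 5 \cdot 1}\right) 13\right)} = \frac{1}{8337 - \left(1062 + \left(-30 + 1 \frac{1}{4 + 5}\right) 13\right)} = \frac{1}{8337 - \left(1062 + \left(-30 + 1 \cdot \frac{1}{9}\right) 13\right)} = \frac{1}{8337 - \left(1062 + \left(-30 + \frac{1}{9}\right) 13\right)} = \frac{1}{8337 - \left(1062 - \frac{3497}{9}\right)} = \frac{1}{8337 - \frac{6061}{9}} = \frac{1}{\frac{68972}{9}} = \frac{9}{68972}$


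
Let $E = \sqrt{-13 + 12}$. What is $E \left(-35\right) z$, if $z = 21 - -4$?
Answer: $- 875 i \approx - 875.0 i$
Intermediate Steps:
$z = 25$ ($z = 21 + 4 = 25$)
$E = i$ ($E = \sqrt{-1} = i \approx 1.0 i$)
$E \left(-35\right) z = i \left(-35\right) 25 = - 35 i 25 = - 875 i$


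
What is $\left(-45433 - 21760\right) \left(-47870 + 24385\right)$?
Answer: $1578027605$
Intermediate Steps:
$\left(-45433 - 21760\right) \left(-47870 + 24385\right) = \left(-67193\right) \left(-23485\right) = 1578027605$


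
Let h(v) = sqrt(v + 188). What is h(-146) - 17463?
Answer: -17463 + sqrt(42) ≈ -17457.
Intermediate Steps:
h(v) = sqrt(188 + v)
h(-146) - 17463 = sqrt(188 - 146) - 17463 = sqrt(42) - 17463 = -17463 + sqrt(42)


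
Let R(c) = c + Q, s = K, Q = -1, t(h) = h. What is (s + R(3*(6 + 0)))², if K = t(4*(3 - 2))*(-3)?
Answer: 25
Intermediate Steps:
K = -12 (K = (4*(3 - 2))*(-3) = (4*1)*(-3) = 4*(-3) = -12)
s = -12
R(c) = -1 + c (R(c) = c - 1 = -1 + c)
(s + R(3*(6 + 0)))² = (-12 + (-1 + 3*(6 + 0)))² = (-12 + (-1 + 3*6))² = (-12 + (-1 + 18))² = (-12 + 17)² = 5² = 25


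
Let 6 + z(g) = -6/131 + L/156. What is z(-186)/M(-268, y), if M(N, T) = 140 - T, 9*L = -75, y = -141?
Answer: -373931/17227548 ≈ -0.021705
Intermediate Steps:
L = -25/3 (L = (⅑)*(-75) = -25/3 ≈ -8.3333)
z(g) = -373931/61308 (z(g) = -6 + (-6/131 - 25/3/156) = -6 + (-6*1/131 - 25/3*1/156) = -6 + (-6/131 - 25/468) = -6 - 6083/61308 = -373931/61308)
z(-186)/M(-268, y) = -373931/(61308*(140 - 1*(-141))) = -373931/(61308*(140 + 141)) = -373931/61308/281 = -373931/61308*1/281 = -373931/17227548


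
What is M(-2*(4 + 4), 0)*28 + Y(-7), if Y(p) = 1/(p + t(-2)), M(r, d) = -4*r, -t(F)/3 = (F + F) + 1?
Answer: 3585/2 ≈ 1792.5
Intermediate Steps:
t(F) = -3 - 6*F (t(F) = -3*((F + F) + 1) = -3*(2*F + 1) = -3*(1 + 2*F) = -3 - 6*F)
Y(p) = 1/(9 + p) (Y(p) = 1/(p + (-3 - 6*(-2))) = 1/(p + (-3 + 12)) = 1/(p + 9) = 1/(9 + p))
M(-2*(4 + 4), 0)*28 + Y(-7) = -(-8)*(4 + 4)*28 + 1/(9 - 7) = -(-8)*8*28 + 1/2 = -4*(-16)*28 + ½ = 64*28 + ½ = 1792 + ½ = 3585/2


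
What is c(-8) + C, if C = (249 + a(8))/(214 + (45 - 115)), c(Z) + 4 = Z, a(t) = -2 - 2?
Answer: -1483/144 ≈ -10.299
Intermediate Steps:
a(t) = -4
c(Z) = -4 + Z
C = 245/144 (C = (249 - 4)/(214 + (45 - 115)) = 245/(214 - 70) = 245/144 ≈ 1.7014)
c(-8) + C = (-4 - 8) + 245/144 = -12 + 245/144 = -1483/144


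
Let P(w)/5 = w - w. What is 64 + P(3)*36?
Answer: 64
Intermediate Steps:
P(w) = 0 (P(w) = 5*(w - w) = 5*0 = 0)
64 + P(3)*36 = 64 + 0*36 = 64 + 0 = 64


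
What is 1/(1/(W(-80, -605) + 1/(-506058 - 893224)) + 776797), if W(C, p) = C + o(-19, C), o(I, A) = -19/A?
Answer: 4464409261/3467939664745737 ≈ 1.2873e-6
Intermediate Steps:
W(C, p) = C - 19/C
1/(1/(W(-80, -605) + 1/(-506058 - 893224)) + 776797) = 1/(1/((-80 - 19/(-80)) + 1/(-506058 - 893224)) + 776797) = 1/(1/((-80 - 19*(-1/80)) + 1/(-1399282)) + 776797) = 1/(1/((-80 + 19/80) - 1/1399282) + 776797) = 1/(1/(-6381/80 - 1/1399282) + 776797) = 1/(1/(-4464409261/55971280) + 776797) = 1/(-55971280/4464409261 + 776797) = 1/(3467939664745737/4464409261) = 4464409261/3467939664745737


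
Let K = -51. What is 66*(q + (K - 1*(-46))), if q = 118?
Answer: 7458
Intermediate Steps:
66*(q + (K - 1*(-46))) = 66*(118 + (-51 - 1*(-46))) = 66*(118 + (-51 + 46)) = 66*(118 - 5) = 66*113 = 7458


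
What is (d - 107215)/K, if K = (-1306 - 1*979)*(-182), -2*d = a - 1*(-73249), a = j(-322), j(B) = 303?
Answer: -143991/415870 ≈ -0.34624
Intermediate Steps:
a = 303
d = -36776 (d = -(303 - 1*(-73249))/2 = -(303 + 73249)/2 = -½*73552 = -36776)
K = 415870 (K = (-1306 - 979)*(-182) = -2285*(-182) = 415870)
(d - 107215)/K = (-36776 - 107215)/415870 = -143991*1/415870 = -143991/415870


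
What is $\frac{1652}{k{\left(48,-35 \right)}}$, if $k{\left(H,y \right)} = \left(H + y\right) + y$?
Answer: $- \frac{826}{11} \approx -75.091$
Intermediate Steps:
$k{\left(H,y \right)} = H + 2 y$
$\frac{1652}{k{\left(48,-35 \right)}} = \frac{1652}{48 + 2 \left(-35\right)} = \frac{1652}{48 - 70} = \frac{1652}{-22} = 1652 \left(- \frac{1}{22}\right) = - \frac{826}{11}$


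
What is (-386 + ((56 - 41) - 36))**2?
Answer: 165649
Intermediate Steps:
(-386 + ((56 - 41) - 36))**2 = (-386 + (15 - 36))**2 = (-386 - 21)**2 = (-407)**2 = 165649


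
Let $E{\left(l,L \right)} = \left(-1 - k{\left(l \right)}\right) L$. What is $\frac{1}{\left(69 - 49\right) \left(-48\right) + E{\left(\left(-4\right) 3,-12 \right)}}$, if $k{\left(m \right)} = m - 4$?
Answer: $- \frac{1}{1140} \approx -0.00087719$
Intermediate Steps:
$k{\left(m \right)} = -4 + m$ ($k{\left(m \right)} = m - 4 = -4 + m$)
$E{\left(l,L \right)} = L \left(3 - l\right)$ ($E{\left(l,L \right)} = \left(-1 - \left(-4 + l\right)\right) L = \left(3 - l\right) L = L \left(3 - l\right)$)
$\frac{1}{\left(69 - 49\right) \left(-48\right) + E{\left(\left(-4\right) 3,-12 \right)}} = \frac{1}{\left(69 - 49\right) \left(-48\right) - 12 \left(3 - \left(-4\right) 3\right)} = \frac{1}{20 \left(-48\right) - 12 \left(3 - -12\right)} = \frac{1}{-960 - 12 \left(3 + 12\right)} = \frac{1}{-960 - 180} = \frac{1}{-1140} = - \frac{1}{1140}$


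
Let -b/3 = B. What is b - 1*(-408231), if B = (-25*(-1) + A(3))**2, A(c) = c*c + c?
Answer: 404124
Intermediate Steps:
A(c) = c + c**2 (A(c) = c**2 + c = c + c**2)
B = 1369 (B = (-25*(-1) + 3*(1 + 3))**2 = (25 + 3*4)**2 = (25 + 12)**2 = 37**2 = 1369)
b = -4107 (b = -3*1369 = -4107)
b - 1*(-408231) = -4107 - 1*(-408231) = -4107 + 408231 = 404124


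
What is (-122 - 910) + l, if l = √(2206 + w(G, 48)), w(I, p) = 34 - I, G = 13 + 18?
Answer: -985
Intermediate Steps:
G = 31
l = 47 (l = √(2206 + (34 - 1*31)) = √(2206 + (34 - 31)) = √(2206 + 3) = √2209 = 47)
(-122 - 910) + l = (-122 - 910) + 47 = -1032 + 47 = -985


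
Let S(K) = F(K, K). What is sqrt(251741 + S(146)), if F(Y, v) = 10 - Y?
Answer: sqrt(251605) ≈ 501.60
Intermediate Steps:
S(K) = 10 - K
sqrt(251741 + S(146)) = sqrt(251741 + (10 - 1*146)) = sqrt(251741 + (10 - 146)) = sqrt(251741 - 136) = sqrt(251605)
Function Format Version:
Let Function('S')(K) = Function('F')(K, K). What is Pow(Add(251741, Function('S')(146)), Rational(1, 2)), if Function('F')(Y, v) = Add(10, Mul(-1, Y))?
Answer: Pow(251605, Rational(1, 2)) ≈ 501.60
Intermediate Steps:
Function('S')(K) = Add(10, Mul(-1, K))
Pow(Add(251741, Function('S')(146)), Rational(1, 2)) = Pow(Add(251741, Add(10, Mul(-1, 146))), Rational(1, 2)) = Pow(Add(251741, Add(10, -146)), Rational(1, 2)) = Pow(Add(251741, -136), Rational(1, 2)) = Pow(251605, Rational(1, 2))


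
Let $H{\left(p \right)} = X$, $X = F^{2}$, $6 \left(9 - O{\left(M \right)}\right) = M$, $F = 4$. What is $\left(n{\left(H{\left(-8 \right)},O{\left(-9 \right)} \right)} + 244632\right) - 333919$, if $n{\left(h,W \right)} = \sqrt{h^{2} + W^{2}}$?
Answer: $-89287 + \frac{\sqrt{1465}}{2} \approx -89268.0$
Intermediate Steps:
$O{\left(M \right)} = 9 - \frac{M}{6}$
$X = 16$ ($X = 4^{2} = 16$)
$H{\left(p \right)} = 16$
$n{\left(h,W \right)} = \sqrt{W^{2} + h^{2}}$
$\left(n{\left(H{\left(-8 \right)},O{\left(-9 \right)} \right)} + 244632\right) - 333919 = \left(\sqrt{\left(9 - - \frac{3}{2}\right)^{2} + 16^{2}} + 244632\right) - 333919 = \left(\sqrt{\left(9 + \frac{3}{2}\right)^{2} + 256} + 244632\right) - 333919 = \left(\sqrt{\left(\frac{21}{2}\right)^{2} + 256} + 244632\right) - 333919 = \left(\sqrt{\frac{441}{4} + 256} + 244632\right) - 333919 = \left(\sqrt{\frac{1465}{4}} + 244632\right) - 333919 = \left(\frac{\sqrt{1465}}{2} + 244632\right) - 333919 = \left(244632 + \frac{\sqrt{1465}}{2}\right) - 333919 = -89287 + \frac{\sqrt{1465}}{2}$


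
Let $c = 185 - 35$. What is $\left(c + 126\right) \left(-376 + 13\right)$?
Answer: $-100188$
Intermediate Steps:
$c = 150$
$\left(c + 126\right) \left(-376 + 13\right) = \left(150 + 126\right) \left(-376 + 13\right) = 276 \left(-363\right) = -100188$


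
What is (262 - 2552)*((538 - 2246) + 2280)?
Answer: -1309880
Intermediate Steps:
(262 - 2552)*((538 - 2246) + 2280) = -2290*(-1708 + 2280) = -2290*572 = -1309880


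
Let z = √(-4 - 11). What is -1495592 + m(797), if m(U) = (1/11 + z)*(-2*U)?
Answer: -16453106/11 - 1594*I*√15 ≈ -1.4957e+6 - 6173.5*I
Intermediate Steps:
z = I*√15 (z = √(-15) = I*√15 ≈ 3.873*I)
m(U) = -2*U*(1/11 + I*√15) (m(U) = (1/11 + I*√15)*(-2*U) = -2*U*(1/11 + I*√15))
-1495592 + m(797) = -1495592 - 2/11*797*(1 + 11*I*√15) = -1495592 + (-1594/11 - 1594*I*√15) = -16453106/11 - 1594*I*√15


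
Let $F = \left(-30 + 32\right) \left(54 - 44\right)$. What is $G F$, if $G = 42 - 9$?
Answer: $660$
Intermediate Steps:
$G = 33$ ($G = 42 - 9 = 33$)
$F = 20$ ($F = 2 \cdot 10 = 20$)
$G F = 33 \cdot 20 = 660$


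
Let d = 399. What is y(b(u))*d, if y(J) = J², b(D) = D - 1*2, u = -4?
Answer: 14364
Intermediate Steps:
b(D) = -2 + D (b(D) = D - 2 = -2 + D)
y(b(u))*d = (-2 - 4)²*399 = (-6)²*399 = 36*399 = 14364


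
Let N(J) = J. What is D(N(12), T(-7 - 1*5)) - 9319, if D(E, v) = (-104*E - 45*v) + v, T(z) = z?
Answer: -10039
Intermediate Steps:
D(E, v) = -104*E - 44*v
D(N(12), T(-7 - 1*5)) - 9319 = (-104*12 - 44*(-7 - 1*5)) - 9319 = (-1248 - 44*(-7 - 5)) - 9319 = (-1248 - 44*(-12)) - 9319 = (-1248 + 528) - 9319 = -720 - 9319 = -10039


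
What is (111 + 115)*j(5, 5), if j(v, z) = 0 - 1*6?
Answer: -1356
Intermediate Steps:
j(v, z) = -6 (j(v, z) = 0 - 6 = -6)
(111 + 115)*j(5, 5) = (111 + 115)*(-6) = 226*(-6) = -1356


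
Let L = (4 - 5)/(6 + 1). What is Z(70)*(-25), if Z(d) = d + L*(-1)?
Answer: -12275/7 ≈ -1753.6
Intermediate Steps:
L = -1/7 ≈ -0.14286
Z(d) = 1/7 + d (Z(d) = d - 1/7*(-1) = d + 1/7 = 1/7 + d)
Z(70)*(-25) = (1/7 + 70)*(-25) = (491/7)*(-25) = -12275/7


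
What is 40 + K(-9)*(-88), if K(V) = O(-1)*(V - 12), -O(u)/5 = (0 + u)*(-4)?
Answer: -36920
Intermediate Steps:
O(u) = 20*u (O(u) = -5*(0 + u)*(-4) = -5*u*(-4) = -(-20)*u = 20*u)
K(V) = 240 - 20*V (K(V) = (20*(-1))*(V - 12) = -20*(-12 + V) = 240 - 20*V)
40 + K(-9)*(-88) = 40 + (240 - 20*(-9))*(-88) = 40 + (240 + 180)*(-88) = 40 + 420*(-88) = 40 - 36960 = -36920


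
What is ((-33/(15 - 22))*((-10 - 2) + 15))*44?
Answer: 4356/7 ≈ 622.29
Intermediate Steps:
((-33/(15 - 22))*((-10 - 2) + 15))*44 = ((-33/(-7))*(-12 + 15))*44 = (-33*(-1/7)*3)*44 = ((33/7)*3)*44 = (99/7)*44 = 4356/7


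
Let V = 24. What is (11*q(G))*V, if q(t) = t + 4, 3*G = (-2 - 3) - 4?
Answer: 264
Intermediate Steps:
G = -3 (G = ((-2 - 3) - 4)/3 = (-5 - 4)/3 = (⅓)*(-9) = -3)
q(t) = 4 + t
(11*q(G))*V = (11*(4 - 3))*24 = (11*1)*24 = 11*24 = 264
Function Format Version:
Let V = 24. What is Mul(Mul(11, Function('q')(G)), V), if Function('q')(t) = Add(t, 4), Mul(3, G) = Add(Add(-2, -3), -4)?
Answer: 264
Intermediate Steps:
G = -3 (G = Mul(Rational(1, 3), Add(Add(-2, -3), -4)) = Mul(Rational(1, 3), Add(-5, -4)) = Mul(Rational(1, 3), -9) = -3)
Function('q')(t) = Add(4, t)
Mul(Mul(11, Function('q')(G)), V) = Mul(Mul(11, Add(4, -3)), 24) = Mul(Mul(11, 1), 24) = Mul(11, 24) = 264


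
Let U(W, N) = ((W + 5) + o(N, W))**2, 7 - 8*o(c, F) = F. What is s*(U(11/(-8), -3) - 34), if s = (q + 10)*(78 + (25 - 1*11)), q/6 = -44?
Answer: 145649823/512 ≈ 2.8447e+5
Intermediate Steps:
q = -264 (q = 6*(-44) = -264)
o(c, F) = 7/8 - F/8
s = -23368 (s = (-264 + 10)*(78 + (25 - 1*11)) = -254*(78 + (25 - 11)) = -254*(78 + 14) = -254*92 = -23368)
U(W, N) = (47/8 + 7*W/8)**2 (U(W, N) = ((W + 5) + (7/8 - W/8))**2 = ((5 + W) + (7/8 - W/8))**2 = (47/8 + 7*W/8)**2)
s*(U(11/(-8), -3) - 34) = -23368*((47 + 7*(11/(-8)))**2/64 - 34) = -23368*((47 + 7*(11*(-1/8)))**2/64 - 34) = -23368*((47 + 7*(-11/8))**2/64 - 34) = -23368*((47 - 77/8)**2/64 - 34) = -23368*((299/8)**2/64 - 34) = -23368*((1/64)*(89401/64) - 34) = -23368*(89401/4096 - 34) = -23368*(-49863/4096) = 145649823/512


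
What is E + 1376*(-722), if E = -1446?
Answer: -994918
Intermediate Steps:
E + 1376*(-722) = -1446 + 1376*(-722) = -1446 - 993472 = -994918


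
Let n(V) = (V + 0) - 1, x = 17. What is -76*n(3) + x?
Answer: -135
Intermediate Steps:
n(V) = -1 + V (n(V) = V - 1 = -1 + V)
-76*n(3) + x = -76*(-1 + 3) + 17 = -76*2 + 17 = -152 + 17 = -135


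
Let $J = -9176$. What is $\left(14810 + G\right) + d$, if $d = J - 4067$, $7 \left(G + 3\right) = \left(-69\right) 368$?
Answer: $- \frac{14444}{7} \approx -2063.4$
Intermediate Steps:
$G = - \frac{25413}{7}$ ($G = -3 + \frac{\left(-69\right) 368}{7} = -3 + \frac{1}{7} \left(-25392\right) = -3 - \frac{25392}{7} = - \frac{25413}{7} \approx -3630.4$)
$d = -13243$ ($d = -9176 - 4067 = -13243$)
$\left(14810 + G\right) + d = \left(14810 - \frac{25413}{7}\right) - 13243 = \frac{78257}{7} - 13243 = - \frac{14444}{7}$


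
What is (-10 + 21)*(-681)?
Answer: -7491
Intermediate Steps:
(-10 + 21)*(-681) = 11*(-681) = -7491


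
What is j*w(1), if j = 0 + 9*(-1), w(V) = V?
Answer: -9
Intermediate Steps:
j = -9 (j = 0 - 9 = -9)
j*w(1) = -9*1 = -9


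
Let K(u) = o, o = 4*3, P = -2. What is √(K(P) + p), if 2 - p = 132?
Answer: I*√118 ≈ 10.863*I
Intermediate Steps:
p = -130 (p = 2 - 1*132 = 2 - 132 = -130)
o = 12
K(u) = 12
√(K(P) + p) = √(12 - 130) = √(-118) = I*√118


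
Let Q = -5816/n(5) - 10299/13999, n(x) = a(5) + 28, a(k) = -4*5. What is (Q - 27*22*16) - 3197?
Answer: -187988871/13999 ≈ -13429.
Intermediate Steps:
a(k) = -20
n(x) = 8 (n(x) = -20 + 28 = 8)
Q = -10187572/13999 (Q = -5816/8 - 10299/13999 = -5816*⅛ - 10299*1/13999 = -727 - 10299/13999 = -10187572/13999 ≈ -727.74)
(Q - 27*22*16) - 3197 = (-10187572/13999 - 27*22*16) - 3197 = (-10187572/13999 - 594*16) - 3197 = (-10187572/13999 - 9504) - 3197 = -143234068/13999 - 3197 = -187988871/13999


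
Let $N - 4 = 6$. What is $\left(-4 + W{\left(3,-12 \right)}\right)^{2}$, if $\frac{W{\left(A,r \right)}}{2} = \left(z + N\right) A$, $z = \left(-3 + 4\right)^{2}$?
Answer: $3844$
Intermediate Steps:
$N = 10$ ($N = 4 + 6 = 10$)
$z = 1$ ($z = 1^{2} = 1$)
$W{\left(A,r \right)} = 22 A$ ($W{\left(A,r \right)} = 2 \left(1 + 10\right) A = 2 \cdot 11 A = 22 A$)
$\left(-4 + W{\left(3,-12 \right)}\right)^{2} = \left(-4 + 22 \cdot 3\right)^{2} = \left(-4 + 66\right)^{2} = 62^{2} = 3844$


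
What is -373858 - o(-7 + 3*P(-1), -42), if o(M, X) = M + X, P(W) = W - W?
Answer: -373809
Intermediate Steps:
P(W) = 0
-373858 - o(-7 + 3*P(-1), -42) = -373858 - ((-7 + 3*0) - 42) = -373858 - ((-7 + 0) - 42) = -373858 - (-7 - 42) = -373858 - 1*(-49) = -373858 + 49 = -373809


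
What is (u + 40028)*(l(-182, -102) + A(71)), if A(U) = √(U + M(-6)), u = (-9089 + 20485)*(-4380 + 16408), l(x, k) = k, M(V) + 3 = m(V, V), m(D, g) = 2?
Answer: -13985333832 + 137111116*√70 ≈ -1.2838e+10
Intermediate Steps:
M(V) = -1 (M(V) = -3 + 2 = -1)
u = 137071088 (u = 11396*12028 = 137071088)
A(U) = √(-1 + U) (A(U) = √(U - 1) = √(-1 + U))
(u + 40028)*(l(-182, -102) + A(71)) = (137071088 + 40028)*(-102 + √(-1 + 71)) = 137111116*(-102 + √70) = -13985333832 + 137111116*√70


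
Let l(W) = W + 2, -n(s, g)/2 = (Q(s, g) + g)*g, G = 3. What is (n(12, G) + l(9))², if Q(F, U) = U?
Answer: 625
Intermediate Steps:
n(s, g) = -4*g² (n(s, g) = -2*(g + g)*g = -2*2*g*g = -4*g²)
l(W) = 2 + W
(n(12, G) + l(9))² = (-4*3² + (2 + 9))² = (-4*9 + 11)² = (-36 + 11)² = (-25)² = 625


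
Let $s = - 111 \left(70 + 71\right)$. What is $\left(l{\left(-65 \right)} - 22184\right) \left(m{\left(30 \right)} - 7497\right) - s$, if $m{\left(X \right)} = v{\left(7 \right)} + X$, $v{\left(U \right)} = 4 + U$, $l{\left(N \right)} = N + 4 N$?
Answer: $167842755$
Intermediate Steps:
$l{\left(N \right)} = 5 N$
$m{\left(X \right)} = 11 + X$ ($m{\left(X \right)} = \left(4 + 7\right) + X = 11 + X$)
$s = -15651$ ($s = \left(-111\right) 141 = -15651$)
$\left(l{\left(-65 \right)} - 22184\right) \left(m{\left(30 \right)} - 7497\right) - s = \left(5 \left(-65\right) - 22184\right) \left(\left(11 + 30\right) - 7497\right) - -15651 = \left(-325 - 22184\right) \left(41 - 7497\right) + 15651 = \left(-22509\right) \left(-7456\right) + 15651 = 167827104 + 15651 = 167842755$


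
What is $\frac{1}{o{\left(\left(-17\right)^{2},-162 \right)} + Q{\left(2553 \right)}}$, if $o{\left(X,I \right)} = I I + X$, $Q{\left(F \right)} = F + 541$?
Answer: $\frac{1}{29627} \approx 3.3753 \cdot 10^{-5}$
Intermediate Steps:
$Q{\left(F \right)} = 541 + F$
$o{\left(X,I \right)} = X + I^{2}$ ($o{\left(X,I \right)} = I^{2} + X = X + I^{2}$)
$\frac{1}{o{\left(\left(-17\right)^{2},-162 \right)} + Q{\left(2553 \right)}} = \frac{1}{\left(\left(-17\right)^{2} + \left(-162\right)^{2}\right) + \left(541 + 2553\right)} = \frac{1}{\left(289 + 26244\right) + 3094} = \frac{1}{26533 + 3094} = \frac{1}{29627}$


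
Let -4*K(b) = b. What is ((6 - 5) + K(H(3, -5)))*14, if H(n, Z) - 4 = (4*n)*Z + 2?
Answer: 203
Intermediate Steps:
H(n, Z) = 6 + 4*Z*n (H(n, Z) = 4 + ((4*n)*Z + 2) = 4 + (4*Z*n + 2) = 4 + (2 + 4*Z*n) = 6 + 4*Z*n)
K(b) = -b/4
((6 - 5) + K(H(3, -5)))*14 = ((6 - 5) - (6 + 4*(-5)*3)/4)*14 = (1 - (6 - 60)/4)*14 = (1 - ¼*(-54))*14 = (1 + 27/2)*14 = (29/2)*14 = 203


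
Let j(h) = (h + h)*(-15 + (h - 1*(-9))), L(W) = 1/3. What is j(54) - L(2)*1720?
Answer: 13832/3 ≈ 4610.7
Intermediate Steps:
L(W) = ⅓
j(h) = 2*h*(-6 + h) (j(h) = (2*h)*(-15 + (h + 9)) = (2*h)*(-15 + (9 + h)) = (2*h)*(-6 + h) = 2*h*(-6 + h))
j(54) - L(2)*1720 = 2*54*(-6 + 54) - 1720/3 = 2*54*48 - 1*1720/3 = 5184 - 1720/3 = 13832/3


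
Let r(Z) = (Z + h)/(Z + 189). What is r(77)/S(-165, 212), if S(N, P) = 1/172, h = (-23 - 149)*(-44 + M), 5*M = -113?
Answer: 4958846/665 ≈ 7456.9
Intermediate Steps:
M = -113/5 (M = (1/5)*(-113) = -113/5 ≈ -22.600)
h = 57276/5 (h = (-23 - 149)*(-44 - 113/5) = -172*(-333/5) = 57276/5 ≈ 11455.)
S(N, P) = 1/172
r(Z) = (57276/5 + Z)/(189 + Z) (r(Z) = (Z + 57276/5)/(Z + 189) = (57276/5 + Z)/(189 + Z))
r(77)/S(-165, 212) = ((57276/5 + 77)/(189 + 77))/(1/172) = ((57661/5)/266)*172 = ((1/266)*(57661/5))*172 = (57661/1330)*172 = 4958846/665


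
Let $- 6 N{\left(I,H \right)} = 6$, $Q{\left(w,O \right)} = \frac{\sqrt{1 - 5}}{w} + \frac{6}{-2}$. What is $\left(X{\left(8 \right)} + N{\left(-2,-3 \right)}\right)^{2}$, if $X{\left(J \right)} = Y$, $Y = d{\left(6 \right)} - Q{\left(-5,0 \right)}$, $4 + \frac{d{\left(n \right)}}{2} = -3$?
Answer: $\frac{3596}{25} - \frac{48 i}{5} \approx 143.84 - 9.6 i$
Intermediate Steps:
$Q{\left(w,O \right)} = -3 + \frac{2 i}{w}$ ($Q{\left(w,O \right)} = \frac{\sqrt{-4}}{w} + 6 \left(- \frac{1}{2}\right) = \frac{2 i}{w} - 3 = -3 + \frac{2 i}{w}$)
$d{\left(n \right)} = -14$ ($d{\left(n \right)} = -8 + 2 \left(-3\right) = -8 - 6 = -14$)
$N{\left(I,H \right)} = -1$ ($N{\left(I,H \right)} = \left(- \frac{1}{6}\right) 6 = -1$)
$Y = -11 + \frac{2 i}{5}$ ($Y = -14 - \left(-3 + \frac{2 i}{-5}\right) = -14 - \left(-3 + 2 i \left(- \frac{1}{5}\right)\right) = -14 - \left(-3 - \frac{2 i}{5}\right) = -14 + \left(3 + \frac{2 i}{5}\right) = -11 + \frac{2 i}{5} \approx -11.0 + 0.4 i$)
$X{\left(J \right)} = -11 + \frac{2 i}{5}$
$\left(X{\left(8 \right)} + N{\left(-2,-3 \right)}\right)^{2} = \left(\left(-11 + \frac{2 i}{5}\right) - 1\right)^{2} = \left(-12 + \frac{2 i}{5}\right)^{2}$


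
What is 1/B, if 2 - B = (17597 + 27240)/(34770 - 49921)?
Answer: 15151/75139 ≈ 0.20164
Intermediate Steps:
B = 75139/15151 (B = 2 - (17597 + 27240)/(34770 - 49921) = 2 - 44837/(-15151) = 2 - 44837*(-1)/15151 = 2 - 1*(-44837/15151) = 2 + 44837/15151 = 75139/15151 ≈ 4.9593)
1/B = 1/(75139/15151) = 15151/75139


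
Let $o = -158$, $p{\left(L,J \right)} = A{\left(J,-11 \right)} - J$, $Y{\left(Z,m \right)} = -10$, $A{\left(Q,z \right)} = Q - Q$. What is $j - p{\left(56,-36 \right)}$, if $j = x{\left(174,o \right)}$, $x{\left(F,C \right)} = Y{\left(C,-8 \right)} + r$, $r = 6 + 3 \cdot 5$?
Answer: $-25$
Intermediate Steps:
$A{\left(Q,z \right)} = 0$
$r = 21$ ($r = 6 + 15 = 21$)
$p{\left(L,J \right)} = - J$ ($p{\left(L,J \right)} = 0 - J = - J$)
$x{\left(F,C \right)} = 11$ ($x{\left(F,C \right)} = -10 + 21 = 11$)
$j = 11$
$j - p{\left(56,-36 \right)} = 11 - \left(-1\right) \left(-36\right) = 11 - 36 = -25$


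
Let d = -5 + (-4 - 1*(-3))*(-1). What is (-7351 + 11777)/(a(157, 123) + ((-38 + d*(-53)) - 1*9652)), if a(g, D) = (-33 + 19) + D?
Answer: -4426/9369 ≈ -0.47241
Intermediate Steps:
a(g, D) = -14 + D
d = -4 (d = -5 + (-4 + 3)*(-1) = -5 - 1*(-1) = -5 + 1 = -4)
(-7351 + 11777)/(a(157, 123) + ((-38 + d*(-53)) - 1*9652)) = (-7351 + 11777)/((-14 + 123) + ((-38 - 4*(-53)) - 1*9652)) = 4426/(109 + ((-38 + 212) - 9652)) = 4426/(109 + (174 - 9652)) = 4426/(109 - 9478) = 4426/(-9369) = 4426*(-1/9369) = -4426/9369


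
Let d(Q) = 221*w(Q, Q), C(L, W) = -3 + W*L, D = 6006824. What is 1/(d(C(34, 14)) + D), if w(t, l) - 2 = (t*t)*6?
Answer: 1/302671920 ≈ 3.3039e-9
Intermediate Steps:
w(t, l) = 2 + 6*t² (w(t, l) = 2 + (t*t)*6 = 2 + t²*6 = 2 + 6*t²)
C(L, W) = -3 + L*W
d(Q) = 442 + 1326*Q² (d(Q) = 221*(2 + 6*Q²) = 442 + 1326*Q²)
1/(d(C(34, 14)) + D) = 1/((442 + 1326*(-3 + 34*14)²) + 6006824) = 1/((442 + 1326*(-3 + 476)²) + 6006824) = 1/((442 + 1326*473²) + 6006824) = 1/((442 + 1326*223729) + 6006824) = 1/((442 + 296664654) + 6006824) = 1/(296665096 + 6006824) = 1/302671920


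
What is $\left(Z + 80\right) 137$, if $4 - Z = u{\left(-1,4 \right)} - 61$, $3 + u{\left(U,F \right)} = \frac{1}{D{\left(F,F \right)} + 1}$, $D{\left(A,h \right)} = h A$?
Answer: $\frac{344555}{17} \approx 20268.0$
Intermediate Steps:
$D{\left(A,h \right)} = A h$
$u{\left(U,F \right)} = -3 + \frac{1}{1 + F^{2}}$ ($u{\left(U,F \right)} = -3 + \frac{1}{F F + 1} = -3 + \frac{1}{F^{2} + 1} = -3 + \frac{1}{1 + F^{2}}$)
$Z = \frac{1155}{17}$ ($Z = 4 - \left(\frac{-2 - 3 \cdot 4^{2}}{1 + 4^{2}} - 61\right) = 4 - \left(\frac{-2 - 48}{1 + 16} - 61\right) = 4 - \left(\frac{-2 - 48}{17} - 61\right) = 4 - \left(\frac{1}{17} \left(-50\right) - 61\right) = 4 - \left(- \frac{50}{17} - 61\right) = 4 - - \frac{1087}{17} = 4 + \frac{1087}{17} = \frac{1155}{17} \approx 67.941$)
$\left(Z + 80\right) 137 = \left(\frac{1155}{17} + 80\right) 137 = \frac{2515}{17} \cdot 137 = \frac{344555}{17}$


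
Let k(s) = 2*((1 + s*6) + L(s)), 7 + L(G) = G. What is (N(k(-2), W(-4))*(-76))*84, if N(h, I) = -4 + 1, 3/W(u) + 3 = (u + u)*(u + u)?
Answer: 19152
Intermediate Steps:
L(G) = -7 + G
W(u) = 3/(-3 + 4*u²) (W(u) = 3/(-3 + (u + u)*(u + u)) = 3/(-3 + (2*u)*(2*u)) = 3/(-3 + 4*u²))
k(s) = -12 + 14*s (k(s) = 2*((1 + s*6) + (-7 + s)) = 2*((1 + 6*s) + (-7 + s)) = 2*(-6 + 7*s) = -12 + 14*s)
N(h, I) = -3
(N(k(-2), W(-4))*(-76))*84 = -3*(-76)*84 = 228*84 = 19152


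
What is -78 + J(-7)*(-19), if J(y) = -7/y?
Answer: -97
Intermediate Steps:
-78 + J(-7)*(-19) = -78 - 7/(-7)*(-19) = -78 - 7*(-⅐)*(-19) = -78 + 1*(-19) = -78 - 19 = -97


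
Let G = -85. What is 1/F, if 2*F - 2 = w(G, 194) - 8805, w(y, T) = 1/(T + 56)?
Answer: -500/2200749 ≈ -0.00022720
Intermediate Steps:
w(y, T) = 1/(56 + T)
F = -2200749/500 (F = 1 + (1/(56 + 194) - 8805)/2 = 1 + (1/250 - 8805)/2 = 1 + (½)*(-2201249/250) = 1 - 2201249/500 = -2200749/500 ≈ -4401.5)
1/F = 1/(-2200749/500) = -500/2200749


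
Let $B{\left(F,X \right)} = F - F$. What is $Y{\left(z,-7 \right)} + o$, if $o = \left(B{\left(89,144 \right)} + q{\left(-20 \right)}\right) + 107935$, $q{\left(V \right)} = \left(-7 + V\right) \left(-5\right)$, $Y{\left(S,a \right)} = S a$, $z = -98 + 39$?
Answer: $108483$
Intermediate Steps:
$B{\left(F,X \right)} = 0$
$z = -59$
$q{\left(V \right)} = 35 - 5 V$
$o = 108070$ ($o = \left(0 + \left(35 - -100\right)\right) + 107935 = \left(0 + \left(35 + 100\right)\right) + 107935 = \left(0 + 135\right) + 107935 = 135 + 107935 = 108070$)
$Y{\left(z,-7 \right)} + o = \left(-59\right) \left(-7\right) + 108070 = 413 + 108070 = 108483$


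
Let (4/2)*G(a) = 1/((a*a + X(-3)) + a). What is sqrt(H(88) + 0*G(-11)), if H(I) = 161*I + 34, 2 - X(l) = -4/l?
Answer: 3*sqrt(1578) ≈ 119.17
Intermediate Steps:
X(l) = 2 + 4/l (X(l) = 2 - (-4)/l = 2 + 4/l)
H(I) = 34 + 161*I
G(a) = 1/(2*(2/3 + a + a**2)) (G(a) = 1/(2*((a*a + (2 + 4/(-3))) + a)) = 1/(2*((a**2 + (2 + 4*(-1/3))) + a)) = 1/(2*((a**2 + (2 - 4/3)) + a)) = 1/(2*((a**2 + 2/3) + a)) = 1/(2*((2/3 + a**2) + a)) = 1/(2*(2/3 + a + a**2)))
sqrt(H(88) + 0*G(-11)) = sqrt((34 + 161*88) + 0*(3/(2*(2 + 3*(-11) + 3*(-11)**2)))) = sqrt((34 + 14168) + 0*(3/(2*(2 - 33 + 3*121)))) = sqrt(14202 + 0*(3/(2*(2 - 33 + 363)))) = sqrt(14202 + 0*((3/2)/332)) = sqrt(14202 + 0*((3/2)*(1/332))) = sqrt(14202 + 0*(3/664)) = sqrt(14202 + 0) = sqrt(14202) = 3*sqrt(1578)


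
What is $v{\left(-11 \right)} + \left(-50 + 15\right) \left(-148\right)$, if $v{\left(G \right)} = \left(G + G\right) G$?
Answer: $5422$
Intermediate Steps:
$v{\left(G \right)} = 2 G^{2}$ ($v{\left(G \right)} = 2 G G = 2 G^{2}$)
$v{\left(-11 \right)} + \left(-50 + 15\right) \left(-148\right) = 2 \left(-11\right)^{2} + \left(-50 + 15\right) \left(-148\right) = 2 \cdot 121 - -5180 = 242 + 5180 = 5422$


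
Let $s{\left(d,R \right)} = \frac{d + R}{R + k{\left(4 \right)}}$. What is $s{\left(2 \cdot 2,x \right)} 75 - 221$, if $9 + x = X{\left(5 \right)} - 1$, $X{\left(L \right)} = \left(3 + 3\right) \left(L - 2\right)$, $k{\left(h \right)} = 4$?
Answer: $-146$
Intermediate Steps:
$X{\left(L \right)} = -12 + 6 L$ ($X{\left(L \right)} = 6 \left(-2 + L\right) = -12 + 6 L$)
$x = 8$ ($x = -9 + \left(\left(-12 + 6 \cdot 5\right) - 1\right) = -9 + \left(\left(-12 + 30\right) - 1\right) = -9 + \left(18 - 1\right) = -9 + 17 = 8$)
$s{\left(d,R \right)} = \frac{R + d}{4 + R}$ ($s{\left(d,R \right)} = \frac{d + R}{R + 4} = \frac{R + d}{4 + R}$)
$s{\left(2 \cdot 2,x \right)} 75 - 221 = \frac{8 + 2 \cdot 2}{4 + 8} \cdot 75 - 221 = \frac{8 + 4}{12} \cdot 75 - 221 = \frac{1}{12} \cdot 12 \cdot 75 - 221 = 1 \cdot 75 - 221 = 75 - 221 = -146$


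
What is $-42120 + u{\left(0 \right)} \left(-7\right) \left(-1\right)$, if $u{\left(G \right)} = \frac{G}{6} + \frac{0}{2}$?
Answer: $-42120$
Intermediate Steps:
$u{\left(G \right)} = \frac{G}{6}$ ($u{\left(G \right)} = G \frac{1}{6} + 0 \cdot \frac{1}{2} = \frac{G}{6} + 0 = \frac{G}{6}$)
$-42120 + u{\left(0 \right)} \left(-7\right) \left(-1\right) = -42120 + \frac{1}{6} \cdot 0 \left(-7\right) \left(-1\right) = -42120 + 0 \left(-7\right) \left(-1\right) = -42120 + 0 \left(-1\right) = -42120 + 0 = -42120$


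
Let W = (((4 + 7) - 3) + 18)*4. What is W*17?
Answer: 1768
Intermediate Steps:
W = 104 (W = ((11 - 3) + 18)*4 = (8 + 18)*4 = 26*4 = 104)
W*17 = 104*17 = 1768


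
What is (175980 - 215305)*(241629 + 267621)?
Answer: -20026256250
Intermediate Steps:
(175980 - 215305)*(241629 + 267621) = -39325*509250 = -20026256250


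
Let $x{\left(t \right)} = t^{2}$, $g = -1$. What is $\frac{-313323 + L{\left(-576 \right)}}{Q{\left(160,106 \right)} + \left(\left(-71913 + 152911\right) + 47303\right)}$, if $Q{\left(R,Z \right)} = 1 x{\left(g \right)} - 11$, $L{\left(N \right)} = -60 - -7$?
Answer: $- \frac{313376}{128291} \approx -2.4427$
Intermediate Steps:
$L{\left(N \right)} = -53$ ($L{\left(N \right)} = -60 + 7 = -53$)
$Q{\left(R,Z \right)} = -10$ ($Q{\left(R,Z \right)} = 1 \left(-1\right)^{2} - 11 = 1 \cdot 1 - 11 = 1 - 11 = -10$)
$\frac{-313323 + L{\left(-576 \right)}}{Q{\left(160,106 \right)} + \left(\left(-71913 + 152911\right) + 47303\right)} = \frac{-313323 - 53}{-10 + \left(\left(-71913 + 152911\right) + 47303\right)} = - \frac{313376}{-10 + \left(80998 + 47303\right)} = - \frac{313376}{-10 + 128301} = - \frac{313376}{128291}$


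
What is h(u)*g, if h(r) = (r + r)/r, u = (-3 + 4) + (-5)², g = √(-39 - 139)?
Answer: 2*I*√178 ≈ 26.683*I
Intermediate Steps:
g = I*√178 (g = √(-178) = I*√178 ≈ 13.342*I)
u = 26 (u = 1 + 25 = 26)
h(r) = 2 (h(r) = (2*r)/r = 2)
h(u)*g = 2*(I*√178) = 2*I*√178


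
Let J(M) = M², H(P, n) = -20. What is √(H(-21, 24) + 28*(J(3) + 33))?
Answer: 34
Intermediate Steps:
√(H(-21, 24) + 28*(J(3) + 33)) = √(-20 + 28*(3² + 33)) = √(-20 + 28*(9 + 33)) = √(-20 + 28*42) = √(-20 + 1176) = √1156 = 34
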